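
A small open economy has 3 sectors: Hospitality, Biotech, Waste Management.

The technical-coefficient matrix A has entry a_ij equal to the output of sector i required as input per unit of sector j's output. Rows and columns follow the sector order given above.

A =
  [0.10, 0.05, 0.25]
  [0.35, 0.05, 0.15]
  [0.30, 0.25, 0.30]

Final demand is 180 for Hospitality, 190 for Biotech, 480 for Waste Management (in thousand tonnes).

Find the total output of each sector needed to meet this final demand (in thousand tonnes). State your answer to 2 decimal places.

I − A =
  [   0.90    -0.05    -0.25]
  [  -0.35     0.95    -0.15]
  [  -0.30    -0.25     0.70]
Cofactors of I−A, C_ij = (−1)^(i+j)·(minor ij) (rows/columns in the sector order above):
  C_11 = (0.95)(0.70) − (-0.15)(-0.25) = 0.6275
  C_12 = −[(-0.35)(0.70) − (-0.15)(-0.30)] = 0.2900
  C_13 = (-0.35)(-0.25) − (0.95)(-0.30) = 0.3725
  C_21 = −[(-0.05)(0.70) − (-0.25)(-0.25)] = 0.0975
  C_22 = (0.90)(0.70) − (-0.25)(-0.30) = 0.5550
  C_23 = −[(0.90)(-0.25) − (-0.05)(-0.30)] = 0.2400
  C_31 = (-0.05)(-0.15) − (-0.25)(0.95) = 0.2450
  C_32 = −[(0.90)(-0.15) − (-0.25)(-0.35)] = 0.2225
  C_33 = (0.90)(0.95) − (-0.05)(-0.35) = 0.8375
det(I−A) = Σ_j (I−A)_1j·C_1j = (0.90)(0.6275) + (-0.05)(0.2900) + (-0.25)(0.3725) = 0.457125
adj(I−A) = Cᵀ =
  [ 0.6275   0.0975   0.2450]
  [ 0.2900   0.5550   0.2225]
  [ 0.3725   0.2400   0.8375]
(I − A)⁻¹ = adj(I−A) / det(I−A) ≈
  [   1.3727     0.2133     0.5360]
  [   0.6344     1.2141     0.4867]
  [   0.8149     0.5250     1.8321]
x = (I − A)⁻¹ d = adj(I−A)·d / det(I−A), with det(I−A) = 0.457125:
  x_1 = (0.6275·180 + 0.0975·190 + 0.2450·480) / 0.457125 = 249.075 / 0.457125 ≈ 544.87
  x_2 = (0.2900·180 + 0.5550·190 + 0.2225·480) / 0.457125 = 264.45 / 0.457125 ≈ 578.51
  x_3 = (0.3725·180 + 0.2400·190 + 0.8375·480) / 0.457125 = 514.65 / 0.457125 ≈ 1125.84

x_1 = 544.87, x_2 = 578.51, x_3 = 1125.84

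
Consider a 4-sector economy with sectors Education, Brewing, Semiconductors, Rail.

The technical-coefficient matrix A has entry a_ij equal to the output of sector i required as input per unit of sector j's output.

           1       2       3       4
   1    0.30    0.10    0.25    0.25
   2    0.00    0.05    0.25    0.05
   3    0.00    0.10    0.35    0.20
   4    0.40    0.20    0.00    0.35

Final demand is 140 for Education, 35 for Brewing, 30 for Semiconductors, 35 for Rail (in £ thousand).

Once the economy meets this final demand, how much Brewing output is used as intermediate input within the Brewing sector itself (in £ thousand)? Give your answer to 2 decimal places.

z_22 = 4.78

I − A =
  [   0.70    -0.10    -0.25    -0.25]
  [   0.00     0.95    -0.25    -0.05]
  [   0.00    -0.10     0.65    -0.20]
  [  -0.40    -0.20     0.00     0.65]
Compute the cofactors C_ij = (−1)^(i+j)·(3×3 minor ij) of I−A; the adjugate is their transpose:
adj(I−A) = Cᵀ =
  [ 0.368625   0.101000   0.180625   0.205125]
  [ 0.033000   0.210750   0.093750   0.057750]
  [ 0.078000   0.071500   0.328250   0.136500]
  [ 0.237000   0.127000   0.140000   0.414750]
det(I−A) = Σ_j (I−A)_1j·C_1j = (0.70)(0.368625) + (-0.10)(0.033000) + (-0.25)(0.078000) + (-0.25)(0.237000) = 0.1759875
(I − A)⁻¹ = adj(I−A) / det(I−A) ≈
  [   2.0946     0.5739     1.0264     1.1656]
  [   0.1875     1.1975     0.5327     0.3281]
  [   0.4432     0.4063     1.8652     0.7756]
  [   1.3467     0.7216     0.7955     2.3567]
First solve x = (I − A)⁻¹ d = adj(I−A)·d / det(I−A); in particular x_2 = (0.033000·140 + 0.210750·35 + 0.093750·30 + 0.057750·35) / 0.1759875 = 16.83 / 0.1759875 ≈ 95.6318.
Intermediate flow from 2 to 2: z_22 = a_22 · x_2 = 0.05 × 16.83 / 0.1759875 = 0.8415 / 0.1759875 ≈ 4.78.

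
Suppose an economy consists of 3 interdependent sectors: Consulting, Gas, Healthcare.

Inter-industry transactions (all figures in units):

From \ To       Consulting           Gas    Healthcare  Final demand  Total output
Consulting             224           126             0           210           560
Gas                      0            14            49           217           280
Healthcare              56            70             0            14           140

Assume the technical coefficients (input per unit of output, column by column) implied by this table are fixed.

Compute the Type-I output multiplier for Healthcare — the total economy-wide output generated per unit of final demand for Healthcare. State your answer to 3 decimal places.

Technical coefficients a_ij = z_ij / X_j:
  a_11 = 224/560 = 0.40, a_21 = 0/560 = 0.00, a_31 = 56/560 = 0.10
  a_12 = 126/280 = 0.45, a_22 = 14/280 = 0.05, a_32 = 70/280 = 0.25
  a_13 = 0/140 = 0.00, a_23 = 49/140 = 0.35, a_33 = 0/140 = 0.00
I − A =
  [   0.60    -0.45     0.00]
  [   0.00     0.95    -0.35]
  [  -0.10    -0.25     1.00]
Cofactors of I−A, C_ij = (−1)^(i+j)·(minor ij) (rows/columns in the sector order above):
  C_11 = (0.95)(1.00) − (-0.35)(-0.25) = 0.8625
  C_12 = −[(0.00)(1.00) − (-0.35)(-0.10)] = 0.0350
  C_13 = (0.00)(-0.25) − (0.95)(-0.10) = 0.0950
  C_21 = −[(-0.45)(1.00) − (0.00)(-0.25)] = 0.4500
  C_22 = (0.60)(1.00) − (0.00)(-0.10) = 0.6000
  C_23 = −[(0.60)(-0.25) − (-0.45)(-0.10)] = 0.1950
  C_31 = (-0.45)(-0.35) − (0.00)(0.95) = 0.1575
  C_32 = −[(0.60)(-0.35) − (0.00)(0.00)] = 0.2100
  C_33 = (0.60)(0.95) − (-0.45)(0.00) = 0.5700
det(I−A) = Σ_j (I−A)_1j·C_1j = (0.60)(0.8625) + (-0.45)(0.0350) + (0.00)(0.0950) = 0.50175
adj(I−A) = Cᵀ =
  [ 0.8625   0.4500   0.1575]
  [ 0.0350   0.6000   0.2100]
  [ 0.0950   0.1950   0.5700]
(I − A)⁻¹ = adj(I−A) / det(I−A) ≈
  [   1.7190     0.8969     0.3139]
  [   0.0698     1.1958     0.4185]
  [   0.1893     0.3886     1.1360]
The output multiplier for sector j is the column-j sum of the Leontief inverse (I − A)⁻¹ = adj(I−A) / det(I−A).
Column 3 of adj(I−A): (0.1575, 0.2100, 0.5700); det(I−A) = 0.50175.
m_3 = (0.1575 + 0.2100 + 0.5700) / 0.50175 = 0.9375 / 0.50175 ≈ 1.868.

m_3 = 1.868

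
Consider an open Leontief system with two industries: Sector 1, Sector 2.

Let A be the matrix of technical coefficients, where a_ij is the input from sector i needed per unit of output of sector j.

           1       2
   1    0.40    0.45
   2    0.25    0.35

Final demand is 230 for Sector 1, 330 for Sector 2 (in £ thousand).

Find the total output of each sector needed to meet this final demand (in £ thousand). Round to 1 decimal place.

x_1 = 1073.9, x_2 = 920.7

I − A =
  [   0.60    -0.45]
  [  -0.25     0.65]
det(I−A) = (0.60)(0.65) − (-0.45)(-0.25) = 0.2775
adj(I−A) = [[0.65, 0.45], [0.25, 0.60]]
(I − A)⁻¹ = adj(I−A) / det(I−A) ≈
  [   2.3423     1.6216]
  [   0.9009     2.1622]
x = (I − A)⁻¹ d = adj(I−A)·d / det(I−A), with det(I−A) = 0.2775:
  x_1 = (0.65·230 + 0.45·330) / 0.2775 = 298.00 / 0.2775 ≈ 1073.9
  x_2 = (0.25·230 + 0.60·330) / 0.2775 = 255.50 / 0.2775 ≈ 920.7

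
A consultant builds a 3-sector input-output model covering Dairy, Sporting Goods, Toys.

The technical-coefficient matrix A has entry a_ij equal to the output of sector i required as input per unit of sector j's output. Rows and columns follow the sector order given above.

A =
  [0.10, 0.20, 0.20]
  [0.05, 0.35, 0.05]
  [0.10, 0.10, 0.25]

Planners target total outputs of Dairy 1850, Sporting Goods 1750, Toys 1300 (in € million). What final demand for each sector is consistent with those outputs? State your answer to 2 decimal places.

I − A =
  [   0.90    -0.20    -0.20]
  [  -0.05     0.65    -0.05]
  [  -0.10    -0.10     0.75]
d = (I − A) x:
  d_1 = (+0.90)·1850 + (-0.20)·1750 + (-0.20)·1300 = 1055.00
  d_2 = (-0.05)·1850 + (+0.65)·1750 + (-0.05)·1300 = 980.00
  d_3 = (-0.10)·1850 + (-0.10)·1750 + (+0.75)·1300 = 615.00

d_1 = 1055.00, d_2 = 980.00, d_3 = 615.00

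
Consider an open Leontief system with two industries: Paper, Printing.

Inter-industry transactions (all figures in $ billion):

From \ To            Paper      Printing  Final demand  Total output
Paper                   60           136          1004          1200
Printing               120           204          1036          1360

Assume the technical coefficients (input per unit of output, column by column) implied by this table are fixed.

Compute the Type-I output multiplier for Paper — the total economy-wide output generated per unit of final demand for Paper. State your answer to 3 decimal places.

Technical coefficients a_ij = z_ij / X_j:
  a_11 = 60/1200 = 0.05, a_21 = 120/1200 = 0.10
  a_12 = 136/1360 = 0.10, a_22 = 204/1360 = 0.15
I − A =
  [   0.95    -0.10]
  [  -0.10     0.85]
det(I−A) = (0.95)(0.85) − (-0.10)(-0.10) = 0.7975
adj(I−A) = [[0.85, 0.10], [0.10, 0.95]]
(I − A)⁻¹ = adj(I−A) / det(I−A) ≈
  [   1.0658     0.1254]
  [   0.1254     1.1912]
The output multiplier for sector j is the column-j sum of the Leontief inverse (I − A)⁻¹ = adj(I−A) / det(I−A).
Column 1 of adj(I−A): (0.85, 0.10); det(I−A) = 0.7975.
m_1 = (0.85 + 0.10) / 0.7975 = 0.95 / 0.7975 ≈ 1.191.

m_1 = 1.191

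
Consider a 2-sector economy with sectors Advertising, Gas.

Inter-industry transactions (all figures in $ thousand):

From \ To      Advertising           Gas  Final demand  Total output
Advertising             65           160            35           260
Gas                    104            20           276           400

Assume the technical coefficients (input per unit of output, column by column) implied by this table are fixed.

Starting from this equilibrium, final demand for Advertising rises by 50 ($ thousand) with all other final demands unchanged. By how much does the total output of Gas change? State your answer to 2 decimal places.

Technical coefficients a_ij = z_ij / X_j:
  a_11 = 65/260 = 0.25, a_21 = 104/260 = 0.40
  a_12 = 160/400 = 0.40, a_22 = 20/400 = 0.05
I − A =
  [   0.75    -0.40]
  [  -0.40     0.95]
det(I−A) = (0.75)(0.95) − (-0.40)(-0.40) = 0.5525
adj(I−A) = [[0.95, 0.40], [0.40, 0.75]]
(I − A)⁻¹ = adj(I−A) / det(I−A) ≈
  [   1.7195     0.7240]
  [   0.7240     1.3575]
Δx = (I − A)⁻¹ Δd with Δd having +50 in the Advertising component and 0 elsewhere.
So Δx_2 = L_21 · (+50), where L_21 = adj(I−A)_21 / det(I−A) = 0.40 / 0.5525.
Δx_2 = 0.40 × (+50) / 0.5525 = 20.00 / 0.5525 ≈ 36.20.

Δx_2 = 36.20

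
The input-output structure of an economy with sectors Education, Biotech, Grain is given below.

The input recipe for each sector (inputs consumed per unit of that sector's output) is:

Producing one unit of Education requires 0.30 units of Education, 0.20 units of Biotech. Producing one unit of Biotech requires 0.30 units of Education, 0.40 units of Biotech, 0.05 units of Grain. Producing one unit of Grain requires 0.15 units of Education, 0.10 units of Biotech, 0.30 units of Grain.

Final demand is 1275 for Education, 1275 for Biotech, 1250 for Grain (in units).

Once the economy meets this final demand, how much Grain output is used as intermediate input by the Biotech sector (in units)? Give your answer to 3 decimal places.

z_32 = 187.905

I − A =
  [   0.70    -0.30    -0.15]
  [  -0.20     0.60    -0.10]
  [   0.00    -0.05     0.70]
Cofactors of I−A, C_ij = (−1)^(i+j)·(minor ij) (rows/columns in the sector order above):
  C_11 = (0.60)(0.70) − (-0.10)(-0.05) = 0.4150
  C_12 = −[(-0.20)(0.70) − (-0.10)(0.00)] = 0.1400
  C_13 = (-0.20)(-0.05) − (0.60)(0.00) = 0.0100
  C_21 = −[(-0.30)(0.70) − (-0.15)(-0.05)] = 0.2175
  C_22 = (0.70)(0.70) − (-0.15)(0.00) = 0.4900
  C_23 = −[(0.70)(-0.05) − (-0.30)(0.00)] = 0.0350
  C_31 = (-0.30)(-0.10) − (-0.15)(0.60) = 0.1200
  C_32 = −[(0.70)(-0.10) − (-0.15)(-0.20)] = 0.1000
  C_33 = (0.70)(0.60) − (-0.30)(-0.20) = 0.3600
det(I−A) = Σ_j (I−A)_1j·C_1j = (0.70)(0.4150) + (-0.30)(0.1400) + (-0.15)(0.0100) = 0.2470
adj(I−A) = Cᵀ =
  [ 0.4150   0.2175   0.1200]
  [ 0.1400   0.4900   0.1000]
  [ 0.0100   0.0350   0.3600]
(I − A)⁻¹ = adj(I−A) / det(I−A) ≈
  [   1.6802     0.8806     0.4858]
  [   0.5668     1.9838     0.4049]
  [   0.0405     0.1417     1.4575]
First solve x = (I − A)⁻¹ d = adj(I−A)·d / det(I−A); in particular x_2 = (0.1400·1275 + 0.4900·1275 + 0.1000·1250) / 0.2470 = 928.25 / 0.2470 ≈ 3758.09717.
Intermediate flow from 3 to 2: z_32 = a_32 · x_2 = 0.05 × 928.25 / 0.2470 = 46.4125 / 0.2470 ≈ 187.905.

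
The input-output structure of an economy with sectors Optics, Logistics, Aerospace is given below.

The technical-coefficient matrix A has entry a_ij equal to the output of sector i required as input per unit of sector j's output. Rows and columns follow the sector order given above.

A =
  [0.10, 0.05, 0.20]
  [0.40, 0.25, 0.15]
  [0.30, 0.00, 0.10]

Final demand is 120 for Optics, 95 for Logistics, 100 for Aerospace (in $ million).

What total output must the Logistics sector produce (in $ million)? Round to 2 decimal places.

I − A =
  [   0.90    -0.05    -0.20]
  [  -0.40     0.75    -0.15]
  [  -0.30     0.00     0.90]
Cofactors of I−A, C_ij = (−1)^(i+j)·(minor ij) (rows/columns in the sector order above):
  C_11 = (0.75)(0.90) − (-0.15)(0.00) = 0.6750
  C_12 = −[(-0.40)(0.90) − (-0.15)(-0.30)] = 0.4050
  C_13 = (-0.40)(0.00) − (0.75)(-0.30) = 0.2250
  C_21 = −[(-0.05)(0.90) − (-0.20)(0.00)] = 0.0450
  C_22 = (0.90)(0.90) − (-0.20)(-0.30) = 0.7500
  C_23 = −[(0.90)(0.00) − (-0.05)(-0.30)] = 0.0150
  C_31 = (-0.05)(-0.15) − (-0.20)(0.75) = 0.1575
  C_32 = −[(0.90)(-0.15) − (-0.20)(-0.40)] = 0.2150
  C_33 = (0.90)(0.75) − (-0.05)(-0.40) = 0.6550
det(I−A) = Σ_j (I−A)_1j·C_1j = (0.90)(0.6750) + (-0.05)(0.4050) + (-0.20)(0.2250) = 0.54225
adj(I−A) = Cᵀ =
  [ 0.6750   0.0450   0.1575]
  [ 0.4050   0.7500   0.2150]
  [ 0.2250   0.0150   0.6550]
(I − A)⁻¹ = adj(I−A) / det(I−A) ≈
  [   1.2448     0.0830     0.2905]
  [   0.7469     1.3831     0.3965]
  [   0.4149     0.0277     1.2079]
x = (I − A)⁻¹ d = adj(I−A)·d / det(I−A), with det(I−A) = 0.54225:
  x_O = (0.6750·120 + 0.0450·95 + 0.1575·100) / 0.54225 = 101.025 / 0.54225 ≈ 186.31
  x_L = (0.4050·120 + 0.7500·95 + 0.2150·100) / 0.54225 = 141.35 / 0.54225 ≈ 260.67
  x_A = (0.2250·120 + 0.0150·95 + 0.6550·100) / 0.54225 = 93.925 / 0.54225 ≈ 173.21

x_L = 260.67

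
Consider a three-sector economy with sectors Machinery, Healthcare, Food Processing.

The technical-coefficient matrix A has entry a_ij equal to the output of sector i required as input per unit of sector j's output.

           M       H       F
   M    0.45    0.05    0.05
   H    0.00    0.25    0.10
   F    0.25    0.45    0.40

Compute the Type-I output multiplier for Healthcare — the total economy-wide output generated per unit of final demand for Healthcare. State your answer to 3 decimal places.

m_H = 2.970

I − A =
  [   0.55    -0.05    -0.05]
  [   0.00     0.75    -0.10]
  [  -0.25    -0.45     0.60]
Cofactors of I−A, C_ij = (−1)^(i+j)·(minor ij) (rows/columns in the sector order above):
  C_11 = (0.75)(0.60) − (-0.10)(-0.45) = 0.4050
  C_12 = −[(0.00)(0.60) − (-0.10)(-0.25)] = 0.0250
  C_13 = (0.00)(-0.45) − (0.75)(-0.25) = 0.1875
  C_21 = −[(-0.05)(0.60) − (-0.05)(-0.45)] = 0.0525
  C_22 = (0.55)(0.60) − (-0.05)(-0.25) = 0.3175
  C_23 = −[(0.55)(-0.45) − (-0.05)(-0.25)] = 0.2600
  C_31 = (-0.05)(-0.10) − (-0.05)(0.75) = 0.0425
  C_32 = −[(0.55)(-0.10) − (-0.05)(0.00)] = 0.0550
  C_33 = (0.55)(0.75) − (-0.05)(0.00) = 0.4125
det(I−A) = Σ_j (I−A)_1j·C_1j = (0.55)(0.4050) + (-0.05)(0.0250) + (-0.05)(0.1875) = 0.212125
adj(I−A) = Cᵀ =
  [ 0.4050   0.0525   0.0425]
  [ 0.0250   0.3175   0.0550]
  [ 0.1875   0.2600   0.4125]
(I − A)⁻¹ = adj(I−A) / det(I−A) ≈
  [   1.9093     0.2475     0.2004]
  [   0.1179     1.4968     0.2593]
  [   0.8839     1.2257     1.9446]
The output multiplier for sector j is the column-j sum of the Leontief inverse (I − A)⁻¹ = adj(I−A) / det(I−A).
Column H of adj(I−A): (0.0525, 0.3175, 0.2600); det(I−A) = 0.212125.
m_H = (0.0525 + 0.3175 + 0.2600) / 0.212125 = 0.63 / 0.212125 ≈ 2.970.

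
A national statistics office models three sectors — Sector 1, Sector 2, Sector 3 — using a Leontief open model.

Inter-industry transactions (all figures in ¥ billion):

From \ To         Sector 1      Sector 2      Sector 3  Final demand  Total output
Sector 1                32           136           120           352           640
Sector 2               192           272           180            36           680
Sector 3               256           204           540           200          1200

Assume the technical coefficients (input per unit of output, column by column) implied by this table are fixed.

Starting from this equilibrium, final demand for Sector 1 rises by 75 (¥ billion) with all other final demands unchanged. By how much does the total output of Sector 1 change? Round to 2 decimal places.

Δx_1 = 110.89

Technical coefficients a_ij = z_ij / X_j:
  a_11 = 32/640 = 0.05, a_21 = 192/640 = 0.30, a_31 = 256/640 = 0.40
  a_12 = 136/680 = 0.20, a_22 = 272/680 = 0.40, a_32 = 204/680 = 0.30
  a_13 = 120/1200 = 0.10, a_23 = 180/1200 = 0.15, a_33 = 540/1200 = 0.45
I − A =
  [   0.95    -0.20    -0.10]
  [  -0.30     0.60    -0.15]
  [  -0.40    -0.30     0.55]
Cofactors of I−A, C_ij = (−1)^(i+j)·(minor ij) (rows/columns in the sector order above):
  C_11 = (0.60)(0.55) − (-0.15)(-0.30) = 0.2850
  C_12 = −[(-0.30)(0.55) − (-0.15)(-0.40)] = 0.2250
  C_13 = (-0.30)(-0.30) − (0.60)(-0.40) = 0.3300
  C_21 = −[(-0.20)(0.55) − (-0.10)(-0.30)] = 0.1400
  C_22 = (0.95)(0.55) − (-0.10)(-0.40) = 0.4825
  C_23 = −[(0.95)(-0.30) − (-0.20)(-0.40)] = 0.3650
  C_31 = (-0.20)(-0.15) − (-0.10)(0.60) = 0.0900
  C_32 = −[(0.95)(-0.15) − (-0.10)(-0.30)] = 0.1725
  C_33 = (0.95)(0.60) − (-0.20)(-0.30) = 0.5100
det(I−A) = Σ_j (I−A)_1j·C_1j = (0.95)(0.2850) + (-0.20)(0.2250) + (-0.10)(0.3300) = 0.19275
adj(I−A) = Cᵀ =
  [ 0.2850   0.1400   0.0900]
  [ 0.2250   0.4825   0.1725]
  [ 0.3300   0.3650   0.5100]
(I − A)⁻¹ = adj(I−A) / det(I−A) ≈
  [   1.4786     0.7263     0.4669]
  [   1.1673     2.5032     0.8949]
  [   1.7121     1.8936     2.6459]
Δx = (I − A)⁻¹ Δd with Δd having +75 in the Sector 1 component and 0 elsewhere.
So Δx_1 = L_11 · (+75), where L_11 = adj(I−A)_11 / det(I−A) = 0.2850 / 0.19275.
Δx_1 = 0.2850 × (+75) / 0.19275 = 21.375 / 0.19275 ≈ 110.89.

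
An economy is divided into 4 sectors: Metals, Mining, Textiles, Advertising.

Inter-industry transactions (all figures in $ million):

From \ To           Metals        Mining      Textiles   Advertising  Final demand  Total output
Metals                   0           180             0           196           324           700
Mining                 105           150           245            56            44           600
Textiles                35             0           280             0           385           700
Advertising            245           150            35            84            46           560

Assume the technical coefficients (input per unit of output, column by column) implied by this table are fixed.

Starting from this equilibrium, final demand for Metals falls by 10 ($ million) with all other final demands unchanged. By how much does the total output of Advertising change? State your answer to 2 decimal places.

Δx_4 = -6.94

Technical coefficients a_ij = z_ij / X_j:
  a_11 = 0/700 = 0.00, a_21 = 105/700 = 0.15, a_31 = 35/700 = 0.05, a_41 = 245/700 = 0.35
  a_12 = 180/600 = 0.30, a_22 = 150/600 = 0.25, a_32 = 0/600 = 0.00, a_42 = 150/600 = 0.25
  a_13 = 0/700 = 0.00, a_23 = 245/700 = 0.35, a_33 = 280/700 = 0.40, a_43 = 35/700 = 0.05
  a_14 = 196/560 = 0.35, a_24 = 56/560 = 0.10, a_34 = 0/560 = 0.00, a_44 = 84/560 = 0.15
I − A =
  [   1.00    -0.30     0.00    -0.35]
  [  -0.15     0.75    -0.35    -0.10]
  [  -0.05     0.00     0.60     0.00]
  [  -0.35    -0.25    -0.05     0.85]
Compute the cofactors C_ij = (−1)^(i+j)·(3×3 minor ij) of I−A; the adjugate is their transpose:
adj(I−A) = Cᵀ =
  [ 0.367500   0.205500   0.134500   0.175500]
  [ 0.112625   0.435625   0.262250   0.097625]
  [ 0.030625   0.017125   0.458750   0.014625]
  [ 0.186250   0.213750   0.159500   0.417750]
det(I−A) = Σ_j (I−A)_1j·C_1j = (1.00)(0.367500) + (-0.30)(0.112625) + (0.00)(0.030625) + (-0.35)(0.186250) = 0.268525
(I − A)⁻¹ = adj(I−A) / det(I−A) ≈
  [   1.3686     0.7653     0.5009     0.6536]
  [   0.4194     1.6223     0.9766     0.3636]
  [   0.1140     0.0638     1.7084     0.0545]
  [   0.6936     0.7960     0.5940     1.5557]
Δx = (I − A)⁻¹ Δd with Δd having -10 in the Metals component and 0 elsewhere.
So Δx_4 = L_41 · (-10), where L_41 = adj(I−A)_41 / det(I−A) = 0.186250 / 0.268525.
Δx_4 = 0.186250 × (-10) / 0.268525 = -1.8625 / 0.268525 ≈ -6.94.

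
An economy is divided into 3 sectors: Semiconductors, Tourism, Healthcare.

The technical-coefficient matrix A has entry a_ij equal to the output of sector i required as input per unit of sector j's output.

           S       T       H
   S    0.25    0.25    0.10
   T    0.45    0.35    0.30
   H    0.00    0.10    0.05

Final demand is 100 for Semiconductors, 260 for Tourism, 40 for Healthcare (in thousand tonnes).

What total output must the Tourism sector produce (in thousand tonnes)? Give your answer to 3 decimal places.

I − A =
  [   0.75    -0.25    -0.10]
  [  -0.45     0.65    -0.30]
  [   0.00    -0.10     0.95]
Cofactors of I−A, C_ij = (−1)^(i+j)·(minor ij) (rows/columns in the sector order above):
  C_11 = (0.65)(0.95) − (-0.30)(-0.10) = 0.5875
  C_12 = −[(-0.45)(0.95) − (-0.30)(0.00)] = 0.4275
  C_13 = (-0.45)(-0.10) − (0.65)(0.00) = 0.0450
  C_21 = −[(-0.25)(0.95) − (-0.10)(-0.10)] = 0.2475
  C_22 = (0.75)(0.95) − (-0.10)(0.00) = 0.7125
  C_23 = −[(0.75)(-0.10) − (-0.25)(0.00)] = 0.0750
  C_31 = (-0.25)(-0.30) − (-0.10)(0.65) = 0.1400
  C_32 = −[(0.75)(-0.30) − (-0.10)(-0.45)] = 0.2700
  C_33 = (0.75)(0.65) − (-0.25)(-0.45) = 0.3750
det(I−A) = Σ_j (I−A)_1j·C_1j = (0.75)(0.5875) + (-0.25)(0.4275) + (-0.10)(0.0450) = 0.32925
adj(I−A) = Cᵀ =
  [ 0.5875   0.2475   0.1400]
  [ 0.4275   0.7125   0.2700]
  [ 0.0450   0.0750   0.3750]
(I − A)⁻¹ = adj(I−A) / det(I−A) ≈
  [   1.7844     0.7517     0.4252]
  [   1.2984     2.1640     0.8200]
  [   0.1367     0.2278     1.1390]
x = (I − A)⁻¹ d = adj(I−A)·d / det(I−A), with det(I−A) = 0.32925:
  x_S = (0.5875·100 + 0.2475·260 + 0.1400·40) / 0.32925 = 128.70 / 0.32925 ≈ 390.888
  x_T = (0.4275·100 + 0.7125·260 + 0.2700·40) / 0.32925 = 238.80 / 0.32925 ≈ 725.285
  x_H = (0.0450·100 + 0.0750·260 + 0.3750·40) / 0.32925 = 39.00 / 0.32925 ≈ 118.451

x_T = 725.285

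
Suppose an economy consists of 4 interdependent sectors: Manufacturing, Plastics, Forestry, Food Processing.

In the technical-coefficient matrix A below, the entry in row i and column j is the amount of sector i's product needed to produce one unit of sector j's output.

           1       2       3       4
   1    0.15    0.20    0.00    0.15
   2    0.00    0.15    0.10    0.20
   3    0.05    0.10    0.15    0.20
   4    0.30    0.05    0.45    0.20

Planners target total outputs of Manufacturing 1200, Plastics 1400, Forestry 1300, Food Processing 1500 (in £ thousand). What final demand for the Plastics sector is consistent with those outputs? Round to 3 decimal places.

I − A =
  [   0.85    -0.20     0.00    -0.15]
  [   0.00     0.85    -0.10    -0.20]
  [  -0.05    -0.10     0.85    -0.20]
  [  -0.30    -0.05    -0.45     0.80]
d = (I − A) x:
  d_1 = (+0.85)·1200 + (-0.20)·1400 + (+0.00)·1300 + (-0.15)·1500 = 515.000
  d_2 = (+0.00)·1200 + (+0.85)·1400 + (-0.10)·1300 + (-0.20)·1500 = 760.000
  d_3 = (-0.05)·1200 + (-0.10)·1400 + (+0.85)·1300 + (-0.20)·1500 = 605.000
  d_4 = (-0.30)·1200 + (-0.05)·1400 + (-0.45)·1300 + (+0.80)·1500 = 185.000

d_2 = 760.000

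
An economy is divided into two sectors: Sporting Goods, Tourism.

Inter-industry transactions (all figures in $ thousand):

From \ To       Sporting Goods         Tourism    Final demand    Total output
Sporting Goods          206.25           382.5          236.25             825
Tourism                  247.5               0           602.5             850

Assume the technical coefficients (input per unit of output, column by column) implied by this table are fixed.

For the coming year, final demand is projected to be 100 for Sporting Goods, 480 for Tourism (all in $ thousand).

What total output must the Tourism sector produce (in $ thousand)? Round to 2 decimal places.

x_2 = 634.15

Technical coefficients a_ij = z_ij / X_j:
  a_11 = 206.25/825 = 0.25, a_21 = 247.5/825 = 0.30
  a_12 = 382.5/850 = 0.45, a_22 = 0/850 = 0.00
I − A =
  [   0.75    -0.45]
  [  -0.30     1.00]
det(I−A) = (0.75)(1.00) − (-0.45)(-0.30) = 0.6150
adj(I−A) = [[1.00, 0.45], [0.30, 0.75]]
(I − A)⁻¹ = adj(I−A) / det(I−A) ≈
  [   1.6260     0.7317]
  [   0.4878     1.2195]
x = (I − A)⁻¹ d = adj(I−A)·d / det(I−A), with det(I−A) = 0.6150:
  x_1 = (1.00·100 + 0.45·480) / 0.6150 = 316.00 / 0.6150 ≈ 513.82
  x_2 = (0.30·100 + 0.75·480) / 0.6150 = 390.00 / 0.6150 ≈ 634.15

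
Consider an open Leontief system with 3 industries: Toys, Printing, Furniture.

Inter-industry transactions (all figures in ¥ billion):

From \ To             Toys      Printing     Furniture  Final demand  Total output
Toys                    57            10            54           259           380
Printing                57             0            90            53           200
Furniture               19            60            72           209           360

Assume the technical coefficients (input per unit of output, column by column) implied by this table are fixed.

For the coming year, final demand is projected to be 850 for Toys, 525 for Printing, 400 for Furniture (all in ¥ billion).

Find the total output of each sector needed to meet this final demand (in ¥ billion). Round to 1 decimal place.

x_T = 1219.2, x_P = 940.1, x_F = 928.7

Technical coefficients a_ij = z_ij / X_j:
  a_TT = 57/380 = 0.15, a_PT = 57/380 = 0.15, a_FT = 19/380 = 0.05
  a_TP = 10/200 = 0.05, a_PP = 0/200 = 0.00, a_FP = 60/200 = 0.30
  a_TF = 54/360 = 0.15, a_PF = 90/360 = 0.25, a_FF = 72/360 = 0.20
I − A =
  [   0.85    -0.05    -0.15]
  [  -0.15     1.00    -0.25]
  [  -0.05    -0.30     0.80]
Cofactors of I−A, C_ij = (−1)^(i+j)·(minor ij) (rows/columns in the sector order above):
  C_11 = (1.00)(0.80) − (-0.25)(-0.30) = 0.7250
  C_12 = −[(-0.15)(0.80) − (-0.25)(-0.05)] = 0.1325
  C_13 = (-0.15)(-0.30) − (1.00)(-0.05) = 0.0950
  C_21 = −[(-0.05)(0.80) − (-0.15)(-0.30)] = 0.0850
  C_22 = (0.85)(0.80) − (-0.15)(-0.05) = 0.6725
  C_23 = −[(0.85)(-0.30) − (-0.05)(-0.05)] = 0.2575
  C_31 = (-0.05)(-0.25) − (-0.15)(1.00) = 0.1625
  C_32 = −[(0.85)(-0.25) − (-0.15)(-0.15)] = 0.2350
  C_33 = (0.85)(1.00) − (-0.05)(-0.15) = 0.8425
det(I−A) = Σ_j (I−A)_1j·C_1j = (0.85)(0.7250) + (-0.05)(0.1325) + (-0.15)(0.0950) = 0.595375
adj(I−A) = Cᵀ =
  [ 0.7250   0.0850   0.1625]
  [ 0.1325   0.6725   0.2350]
  [ 0.0950   0.2575   0.8425]
(I − A)⁻¹ = adj(I−A) / det(I−A) ≈
  [   1.2177     0.1428     0.2729]
  [   0.2225     1.1295     0.3947]
  [   0.1596     0.4325     1.4151]
x = (I − A)⁻¹ d = adj(I−A)·d / det(I−A), with det(I−A) = 0.595375:
  x_T = (0.7250·850 + 0.0850·525 + 0.1625·400) / 0.595375 = 725.875 / 0.595375 ≈ 1219.2
  x_P = (0.1325·850 + 0.6725·525 + 0.2350·400) / 0.595375 = 559.6875 / 0.595375 ≈ 940.1
  x_F = (0.0950·850 + 0.2575·525 + 0.8425·400) / 0.595375 = 552.9375 / 0.595375 ≈ 928.7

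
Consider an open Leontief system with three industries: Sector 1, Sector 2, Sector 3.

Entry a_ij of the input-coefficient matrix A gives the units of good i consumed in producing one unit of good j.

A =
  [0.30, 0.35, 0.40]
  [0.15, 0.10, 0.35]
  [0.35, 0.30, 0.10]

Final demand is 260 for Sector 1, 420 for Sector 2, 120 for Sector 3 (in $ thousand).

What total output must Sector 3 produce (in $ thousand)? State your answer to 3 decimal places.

I − A =
  [   0.70    -0.35    -0.40]
  [  -0.15     0.90    -0.35]
  [  -0.35    -0.30     0.90]
Cofactors of I−A, C_ij = (−1)^(i+j)·(minor ij) (rows/columns in the sector order above):
  C_11 = (0.90)(0.90) − (-0.35)(-0.30) = 0.7050
  C_12 = −[(-0.15)(0.90) − (-0.35)(-0.35)] = 0.2575
  C_13 = (-0.15)(-0.30) − (0.90)(-0.35) = 0.3600
  C_21 = −[(-0.35)(0.90) − (-0.40)(-0.30)] = 0.4350
  C_22 = (0.70)(0.90) − (-0.40)(-0.35) = 0.4900
  C_23 = −[(0.70)(-0.30) − (-0.35)(-0.35)] = 0.3325
  C_31 = (-0.35)(-0.35) − (-0.40)(0.90) = 0.4825
  C_32 = −[(0.70)(-0.35) − (-0.40)(-0.15)] = 0.3050
  C_33 = (0.70)(0.90) − (-0.35)(-0.15) = 0.5775
det(I−A) = Σ_j (I−A)_1j·C_1j = (0.70)(0.7050) + (-0.35)(0.2575) + (-0.40)(0.3600) = 0.259375
adj(I−A) = Cᵀ =
  [ 0.7050   0.4350   0.4825]
  [ 0.2575   0.4900   0.3050]
  [ 0.3600   0.3325   0.5775]
(I − A)⁻¹ = adj(I−A) / det(I−A) ≈
  [   2.7181     1.6771     1.8602]
  [   0.9928     1.8892     1.1759]
  [   1.3880     1.2819     2.2265]
x = (I − A)⁻¹ d = adj(I−A)·d / det(I−A), with det(I−A) = 0.259375:
  x_1 = (0.7050·260 + 0.4350·420 + 0.4825·120) / 0.259375 = 423.90 / 0.259375 ≈ 1634.313
  x_2 = (0.2575·260 + 0.4900·420 + 0.3050·120) / 0.259375 = 309.35 / 0.259375 ≈ 1192.675
  x_3 = (0.3600·260 + 0.3325·420 + 0.5775·120) / 0.259375 = 302.55 / 0.259375 ≈ 1166.458

x_3 = 1166.458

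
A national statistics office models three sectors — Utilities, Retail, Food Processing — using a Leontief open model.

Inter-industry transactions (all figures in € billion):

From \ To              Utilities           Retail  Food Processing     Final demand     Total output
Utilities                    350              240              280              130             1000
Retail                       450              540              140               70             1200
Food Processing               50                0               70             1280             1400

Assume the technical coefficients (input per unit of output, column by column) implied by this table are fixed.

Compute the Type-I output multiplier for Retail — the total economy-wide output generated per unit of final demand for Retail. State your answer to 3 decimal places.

Technical coefficients a_ij = z_ij / X_j:
  a_UU = 350/1000 = 0.35, a_RU = 450/1000 = 0.45, a_FU = 50/1000 = 0.05
  a_UR = 240/1200 = 0.20, a_RR = 540/1200 = 0.45, a_FR = 0/1200 = 0.00
  a_UF = 280/1400 = 0.20, a_RF = 140/1400 = 0.10, a_FF = 70/1400 = 0.05
I − A =
  [   0.65    -0.20    -0.20]
  [  -0.45     0.55    -0.10]
  [  -0.05     0.00     0.95]
Cofactors of I−A, C_ij = (−1)^(i+j)·(minor ij) (rows/columns in the sector order above):
  C_11 = (0.55)(0.95) − (-0.10)(0.00) = 0.5225
  C_12 = −[(-0.45)(0.95) − (-0.10)(-0.05)] = 0.4325
  C_13 = (-0.45)(0.00) − (0.55)(-0.05) = 0.0275
  C_21 = −[(-0.20)(0.95) − (-0.20)(0.00)] = 0.1900
  C_22 = (0.65)(0.95) − (-0.20)(-0.05) = 0.6075
  C_23 = −[(0.65)(0.00) − (-0.20)(-0.05)] = 0.0100
  C_31 = (-0.20)(-0.10) − (-0.20)(0.55) = 0.1300
  C_32 = −[(0.65)(-0.10) − (-0.20)(-0.45)] = 0.1550
  C_33 = (0.65)(0.55) − (-0.20)(-0.45) = 0.2675
det(I−A) = Σ_j (I−A)_1j·C_1j = (0.65)(0.5225) + (-0.20)(0.4325) + (-0.20)(0.0275) = 0.247625
adj(I−A) = Cᵀ =
  [ 0.5225   0.1900   0.1300]
  [ 0.4325   0.6075   0.1550]
  [ 0.0275   0.0100   0.2675]
(I − A)⁻¹ = adj(I−A) / det(I−A) ≈
  [   2.1100     0.7673     0.5250]
  [   1.7466     2.4533     0.6259]
  [   0.1111     0.0404     1.0803]
The output multiplier for sector j is the column-j sum of the Leontief inverse (I − A)⁻¹ = adj(I−A) / det(I−A).
Column R of adj(I−A): (0.1900, 0.6075, 0.0100); det(I−A) = 0.247625.
m_R = (0.1900 + 0.6075 + 0.0100) / 0.247625 = 0.8075 / 0.247625 ≈ 3.261.

m_R = 3.261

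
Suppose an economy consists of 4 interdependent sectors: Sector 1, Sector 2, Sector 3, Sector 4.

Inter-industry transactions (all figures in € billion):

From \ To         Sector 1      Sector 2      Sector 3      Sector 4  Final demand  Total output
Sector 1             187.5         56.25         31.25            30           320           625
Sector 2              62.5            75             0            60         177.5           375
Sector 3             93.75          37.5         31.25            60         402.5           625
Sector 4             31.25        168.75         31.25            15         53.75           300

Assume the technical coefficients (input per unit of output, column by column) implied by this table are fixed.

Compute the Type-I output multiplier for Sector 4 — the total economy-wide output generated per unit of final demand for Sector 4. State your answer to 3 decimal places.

m_4 = 2.218

Technical coefficients a_ij = z_ij / X_j:
  a_11 = 187.5/625 = 0.30, a_21 = 62.5/625 = 0.10, a_31 = 93.75/625 = 0.15, a_41 = 31.25/625 = 0.05
  a_12 = 56.25/375 = 0.15, a_22 = 75/375 = 0.20, a_32 = 37.5/375 = 0.10, a_42 = 168.75/375 = 0.45
  a_13 = 31.25/625 = 0.05, a_23 = 0/625 = 0.00, a_33 = 31.25/625 = 0.05, a_43 = 31.25/625 = 0.05
  a_14 = 30/300 = 0.10, a_24 = 60/300 = 0.20, a_34 = 60/300 = 0.20, a_44 = 15/300 = 0.05
I − A =
  [   0.70    -0.15    -0.05    -0.10]
  [  -0.10     0.80     0.00    -0.20]
  [  -0.15    -0.10     0.95    -0.20]
  [  -0.05    -0.45    -0.05     0.95]
Compute the cofactors C_ij = (−1)^(i+j)·(3×3 minor ij) of I−A; the adjugate is their transpose:
adj(I−A) = Cᵀ =
  [ 0.627500   0.186375   0.039000   0.113500]
  [ 0.100250   0.611625   0.012750   0.142000]
  [ 0.128000   0.158625   0.444750   0.140500]
  [ 0.087250   0.307875   0.031500   0.511250]
det(I−A) = Σ_j (I−A)_1j·C_1j = (0.70)(0.627500) + (-0.15)(0.100250) + (-0.05)(0.128000) + (-0.10)(0.087250) = 0.4090875
(I − A)⁻¹ = adj(I−A) / det(I−A) ≈
  [   1.5339     0.4556     0.0953     0.2774]
  [   0.2451     1.4951     0.0312     0.3471]
  [   0.3129     0.3878     1.0872     0.3434]
  [   0.2133     0.7526     0.0770     1.2497]
The output multiplier for sector j is the column-j sum of the Leontief inverse (I − A)⁻¹ = adj(I−A) / det(I−A).
Column 4 of adj(I−A): (0.113500, 0.142000, 0.140500, 0.511250); det(I−A) = 0.4090875.
m_4 = (0.113500 + 0.142000 + 0.140500 + 0.511250) / 0.4090875 = 0.90725 / 0.4090875 ≈ 2.218.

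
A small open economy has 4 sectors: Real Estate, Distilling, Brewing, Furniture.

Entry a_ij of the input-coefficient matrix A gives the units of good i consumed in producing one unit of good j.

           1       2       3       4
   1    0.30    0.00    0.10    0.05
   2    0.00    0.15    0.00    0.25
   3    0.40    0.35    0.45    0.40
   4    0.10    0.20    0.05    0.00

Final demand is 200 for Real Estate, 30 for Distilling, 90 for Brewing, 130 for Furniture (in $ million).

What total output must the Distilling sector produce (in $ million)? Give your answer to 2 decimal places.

x_2 = 101.24

I − A =
  [   0.70     0.00    -0.10    -0.05]
  [   0.00     0.85     0.00    -0.25]
  [  -0.40    -0.35     0.55    -0.40]
  [  -0.10    -0.20    -0.05     1.00]
Compute the cofactors C_ij = (−1)^(i+j)·(3×3 minor ij) of I−A; the adjugate is their transpose:
adj(I−A) = Cᵀ =
  [ 0.418625   0.049375   0.082125   0.066125]
  [ 0.018750   0.323250   0.011250   0.086250]
  [ 0.362750   0.303250   0.555750   0.316250]
  [ 0.063750   0.084750   0.038250   0.293250]
det(I−A) = Σ_j (I−A)_1j·C_1j = (0.70)(0.418625) + (0.00)(0.018750) + (-0.10)(0.362750) + (-0.05)(0.063750) = 0.253575
(I − A)⁻¹ = adj(I−A) / det(I−A) ≈
  [   1.6509     0.1947     0.3239     0.2608]
  [   0.0739     1.2748     0.0444     0.3401]
  [   1.4305     1.1959     2.1917     1.2472]
  [   0.2514     0.3342     0.1508     1.1565]
x = (I − A)⁻¹ d = adj(I−A)·d / det(I−A), with det(I−A) = 0.253575:
  x_1 = (0.418625·200 + 0.049375·30 + 0.082125·90 + 0.066125·130) / 0.253575 = 101.19375 / 0.253575 ≈ 399.07
  x_2 = (0.018750·200 + 0.323250·30 + 0.011250·90 + 0.086250·130) / 0.253575 = 25.6725 / 0.253575 ≈ 101.24
  x_3 = (0.362750·200 + 0.303250·30 + 0.555750·90 + 0.316250·130) / 0.253575 = 172.7775 / 0.253575 ≈ 681.37
  x_4 = (0.063750·200 + 0.084750·30 + 0.038250·90 + 0.293250·130) / 0.253575 = 56.8575 / 0.253575 ≈ 224.22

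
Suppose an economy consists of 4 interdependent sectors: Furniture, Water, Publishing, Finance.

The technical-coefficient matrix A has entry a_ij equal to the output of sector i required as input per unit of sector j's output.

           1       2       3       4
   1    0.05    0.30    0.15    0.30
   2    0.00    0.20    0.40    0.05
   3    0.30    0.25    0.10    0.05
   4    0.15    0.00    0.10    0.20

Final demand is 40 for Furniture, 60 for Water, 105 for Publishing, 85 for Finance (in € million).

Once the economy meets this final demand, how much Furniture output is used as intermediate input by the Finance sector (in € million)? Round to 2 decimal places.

I − A =
  [   0.95    -0.30    -0.15    -0.30]
  [   0.00     0.80    -0.40    -0.05]
  [  -0.30    -0.25     0.90    -0.05]
  [  -0.15     0.00    -0.10     0.80]
Compute the cofactors C_ij = (−1)^(i+j)·(3×3 minor ij) of I−A; the adjugate is their transpose:
adj(I−A) = Cᵀ =
  [ 0.490750   0.252000   0.217500   0.213375]
  [ 0.107250   0.592625   0.291875   0.095500]
  [ 0.199875   0.253000   0.569750   0.126375]
  [ 0.117000   0.078875   0.112000   0.517000]
det(I−A) = Σ_j (I−A)_1j·C_1j = (0.95)(0.490750) + (-0.30)(0.107250) + (-0.15)(0.199875) + (-0.30)(0.117000) = 0.36895625
(I − A)⁻¹ = adj(I−A) / det(I−A) ≈
  [   1.3301     0.6830     0.5895     0.5783]
  [   0.2907     1.6062     0.7911     0.2588]
  [   0.5417     0.6857     1.5442     0.3425]
  [   0.3171     0.2138     0.3036     1.4013]
First solve x = (I − A)⁻¹ d = adj(I−A)·d / det(I−A); in particular x_4 = (0.117000·40 + 0.078875·60 + 0.112000·105 + 0.517000·85) / 0.36895625 = 65.1175 / 0.36895625 ≈ 176.4911.
Intermediate flow from 1 to 4: z_14 = a_14 · x_4 = 0.30 × 65.1175 / 0.36895625 = 19.53525 / 0.36895625 ≈ 52.95.

z_14 = 52.95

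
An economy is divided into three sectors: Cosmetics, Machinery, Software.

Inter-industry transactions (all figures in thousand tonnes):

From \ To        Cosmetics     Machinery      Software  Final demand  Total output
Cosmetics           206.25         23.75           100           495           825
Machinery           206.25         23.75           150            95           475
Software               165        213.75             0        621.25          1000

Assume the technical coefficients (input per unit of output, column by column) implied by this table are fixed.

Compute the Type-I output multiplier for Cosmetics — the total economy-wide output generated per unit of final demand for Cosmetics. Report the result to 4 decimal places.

Technical coefficients a_ij = z_ij / X_j:
  a_11 = 206.25/825 = 0.25, a_21 = 206.25/825 = 0.25, a_31 = 165/825 = 0.20
  a_12 = 23.75/475 = 0.05, a_22 = 23.75/475 = 0.05, a_32 = 213.75/475 = 0.45
  a_13 = 100/1000 = 0.10, a_23 = 150/1000 = 0.15, a_33 = 0/1000 = 0.00
I − A =
  [   0.75    -0.05    -0.10]
  [  -0.25     0.95    -0.15]
  [  -0.20    -0.45     1.00]
Cofactors of I−A, C_ij = (−1)^(i+j)·(minor ij) (rows/columns in the sector order above):
  C_11 = (0.95)(1.00) − (-0.15)(-0.45) = 0.8825
  C_12 = −[(-0.25)(1.00) − (-0.15)(-0.20)] = 0.2800
  C_13 = (-0.25)(-0.45) − (0.95)(-0.20) = 0.3025
  C_21 = −[(-0.05)(1.00) − (-0.10)(-0.45)] = 0.0950
  C_22 = (0.75)(1.00) − (-0.10)(-0.20) = 0.7300
  C_23 = −[(0.75)(-0.45) − (-0.05)(-0.20)] = 0.3475
  C_31 = (-0.05)(-0.15) − (-0.10)(0.95) = 0.1025
  C_32 = −[(0.75)(-0.15) − (-0.10)(-0.25)] = 0.1375
  C_33 = (0.75)(0.95) − (-0.05)(-0.25) = 0.7000
det(I−A) = Σ_j (I−A)_1j·C_1j = (0.75)(0.8825) + (-0.05)(0.2800) + (-0.10)(0.3025) = 0.617625
adj(I−A) = Cᵀ =
  [ 0.8825   0.0950   0.1025]
  [ 0.2800   0.7300   0.1375]
  [ 0.3025   0.3475   0.7000]
(I − A)⁻¹ = adj(I−A) / det(I−A) ≈
  [   1.42886     0.15382     0.16596]
  [   0.45335     1.18195     0.22263]
  [   0.48978     0.56264     1.13337]
The output multiplier for sector j is the column-j sum of the Leontief inverse (I − A)⁻¹ = adj(I−A) / det(I−A).
Column 1 of adj(I−A): (0.8825, 0.2800, 0.3025); det(I−A) = 0.617625.
m_1 = (0.8825 + 0.2800 + 0.3025) / 0.617625 = 1.465 / 0.617625 ≈ 2.3720.

m_1 = 2.3720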